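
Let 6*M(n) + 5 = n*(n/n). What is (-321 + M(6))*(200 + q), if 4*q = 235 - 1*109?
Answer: -891275/12 ≈ -74273.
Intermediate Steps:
q = 63/2 (q = (235 - 1*109)/4 = (235 - 109)/4 = (1/4)*126 = 63/2 ≈ 31.500)
M(n) = -5/6 + n/6 (M(n) = -5/6 + (n*(n/n))/6 = -5/6 + (n*1)/6 = -5/6 + n/6)
(-321 + M(6))*(200 + q) = (-321 + (-5/6 + (1/6)*6))*(200 + 63/2) = (-321 + (-5/6 + 1))*(463/2) = (-321 + 1/6)*(463/2) = -1925/6*463/2 = -891275/12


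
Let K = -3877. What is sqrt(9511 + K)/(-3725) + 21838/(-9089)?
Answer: -358/149 - 3*sqrt(626)/3725 ≈ -2.4228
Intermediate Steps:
sqrt(9511 + K)/(-3725) + 21838/(-9089) = sqrt(9511 - 3877)/(-3725) + 21838/(-9089) = sqrt(5634)*(-1/3725) + 21838*(-1/9089) = (3*sqrt(626))*(-1/3725) - 358/149 = -3*sqrt(626)/3725 - 358/149 = -358/149 - 3*sqrt(626)/3725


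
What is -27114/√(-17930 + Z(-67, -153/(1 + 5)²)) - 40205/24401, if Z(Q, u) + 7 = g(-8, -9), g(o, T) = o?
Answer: -40205/24401 + 27114*I*√17945/17945 ≈ -1.6477 + 202.41*I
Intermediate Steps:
Z(Q, u) = -15 (Z(Q, u) = -7 - 8 = -15)
-27114/√(-17930 + Z(-67, -153/(1 + 5)²)) - 40205/24401 = -27114/√(-17930 - 15) - 40205/24401 = -27114*(-I*√17945/17945) - 40205*1/24401 = -27114*(-I*√17945/17945) - 40205/24401 = -(-27114)*I*√17945/17945 - 40205/24401 = 27114*I*√17945/17945 - 40205/24401 = -40205/24401 + 27114*I*√17945/17945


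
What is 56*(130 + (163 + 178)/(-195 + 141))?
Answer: 187012/27 ≈ 6926.4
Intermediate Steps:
56*(130 + (163 + 178)/(-195 + 141)) = 56*(130 + 341/(-54)) = 56*(130 + 341*(-1/54)) = 56*(130 - 341/54) = 56*(6679/54) = 187012/27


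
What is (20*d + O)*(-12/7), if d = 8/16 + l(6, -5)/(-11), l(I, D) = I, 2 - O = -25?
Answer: -492/11 ≈ -44.727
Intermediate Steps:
O = 27 (O = 2 - 1*(-25) = 2 + 25 = 27)
d = -1/22 (d = 8/16 + 6/(-11) = 8*(1/16) + 6*(-1/11) = ½ - 6/11 = -1/22 ≈ -0.045455)
(20*d + O)*(-12/7) = (20*(-1/22) + 27)*(-12/7) = (-10/11 + 27)*(-12*⅐) = (287/11)*(-12/7) = -492/11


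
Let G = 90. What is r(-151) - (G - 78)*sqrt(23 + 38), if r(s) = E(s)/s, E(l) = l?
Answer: 1 - 12*sqrt(61) ≈ -92.723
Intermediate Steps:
r(s) = 1 (r(s) = s/s = 1)
r(-151) - (G - 78)*sqrt(23 + 38) = 1 - (90 - 78)*sqrt(23 + 38) = 1 - 12*sqrt(61)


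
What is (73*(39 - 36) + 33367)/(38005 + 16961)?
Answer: 16793/27483 ≈ 0.61103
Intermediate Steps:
(73*(39 - 36) + 33367)/(38005 + 16961) = (73*3 + 33367)/54966 = (219 + 33367)*(1/54966) = 33586*(1/54966) = 16793/27483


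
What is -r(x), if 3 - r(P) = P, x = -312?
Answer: -315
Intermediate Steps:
r(P) = 3 - P
-r(x) = -(3 - 1*(-312)) = -(3 + 312) = -1*315 = -315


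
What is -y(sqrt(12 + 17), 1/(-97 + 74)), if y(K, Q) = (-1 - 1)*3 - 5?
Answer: 11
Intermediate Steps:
y(K, Q) = -11 (y(K, Q) = -2*3 - 5 = -6 - 5 = -11)
-y(sqrt(12 + 17), 1/(-97 + 74)) = -1*(-11) = 11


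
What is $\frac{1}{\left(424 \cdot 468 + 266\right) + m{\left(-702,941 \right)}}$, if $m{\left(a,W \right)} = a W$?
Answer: $- \frac{1}{461884} \approx -2.165 \cdot 10^{-6}$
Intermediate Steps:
$m{\left(a,W \right)} = W a$
$\frac{1}{\left(424 \cdot 468 + 266\right) + m{\left(-702,941 \right)}} = \frac{1}{\left(424 \cdot 468 + 266\right) + 941 \left(-702\right)} = \frac{1}{\left(198432 + 266\right) - 660582} = \frac{1}{198698 - 660582} = \frac{1}{-461884} = - \frac{1}{461884}$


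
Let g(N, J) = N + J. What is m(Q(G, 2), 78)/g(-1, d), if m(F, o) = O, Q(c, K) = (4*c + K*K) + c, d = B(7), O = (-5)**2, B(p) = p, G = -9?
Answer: 25/6 ≈ 4.1667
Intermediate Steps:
O = 25
d = 7
Q(c, K) = K**2 + 5*c (Q(c, K) = (4*c + K**2) + c = (K**2 + 4*c) + c = K**2 + 5*c)
g(N, J) = J + N
m(F, o) = 25
m(Q(G, 2), 78)/g(-1, d) = 25/(7 - 1) = 25/6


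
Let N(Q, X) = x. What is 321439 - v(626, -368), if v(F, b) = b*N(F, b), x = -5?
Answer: 319599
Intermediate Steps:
N(Q, X) = -5
v(F, b) = -5*b (v(F, b) = b*(-5) = -5*b)
321439 - v(626, -368) = 321439 - (-5)*(-368) = 321439 - 1*1840 = 321439 - 1840 = 319599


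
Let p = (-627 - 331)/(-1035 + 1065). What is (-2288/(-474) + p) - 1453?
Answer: -584642/395 ≈ -1480.1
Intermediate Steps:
p = -479/15 (p = -958/30 = -958*1/30 = -479/15 ≈ -31.933)
(-2288/(-474) + p) - 1453 = (-2288/(-474) - 479/15) - 1453 = (-2288*(-1/474) - 479/15) - 1453 = (1144/237 - 479/15) - 1453 = -10707/395 - 1453 = -584642/395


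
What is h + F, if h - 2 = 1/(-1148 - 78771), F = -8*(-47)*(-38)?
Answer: -1141722835/79919 ≈ -14286.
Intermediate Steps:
F = -14288 (F = 376*(-38) = -14288)
h = 159837/79919 (h = 2 + 1/(-1148 - 78771) = 2 + 1/(-79919) = 2 - 1/79919 = 159837/79919 ≈ 2.0000)
h + F = 159837/79919 - 14288 = -1141722835/79919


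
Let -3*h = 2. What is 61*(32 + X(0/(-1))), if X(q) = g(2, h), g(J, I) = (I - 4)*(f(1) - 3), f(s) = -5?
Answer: 12688/3 ≈ 4229.3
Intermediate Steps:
h = -⅔ (h = -⅓*2 = -⅔ ≈ -0.66667)
g(J, I) = 32 - 8*I (g(J, I) = (I - 4)*(-5 - 3) = (-4 + I)*(-8) = 32 - 8*I)
X(q) = 112/3 (X(q) = 32 - 8*(-⅔) = 32 + 16/3 = 112/3)
61*(32 + X(0/(-1))) = 61*(32 + 112/3) = 61*(208/3) = 12688/3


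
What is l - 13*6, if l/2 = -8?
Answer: -94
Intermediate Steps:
l = -16 (l = 2*(-8) = -16)
l - 13*6 = -16 - 13*6 = -16 - 78 = -94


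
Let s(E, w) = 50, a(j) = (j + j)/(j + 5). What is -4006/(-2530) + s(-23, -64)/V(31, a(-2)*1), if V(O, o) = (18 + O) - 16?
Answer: 1069/345 ≈ 3.0985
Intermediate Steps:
a(j) = 2*j/(5 + j) (a(j) = (2*j)/(5 + j) = 2*j/(5 + j))
V(O, o) = 2 + O
-4006/(-2530) + s(-23, -64)/V(31, a(-2)*1) = -4006/(-2530) + 50/(2 + 31) = -4006*(-1/2530) + 50/33 = 2003/1265 + 50*(1/33) = 2003/1265 + 50/33 = 1069/345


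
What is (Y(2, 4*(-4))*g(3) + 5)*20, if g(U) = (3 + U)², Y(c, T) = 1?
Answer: 820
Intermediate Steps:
(Y(2, 4*(-4))*g(3) + 5)*20 = (1*(3 + 3)² + 5)*20 = (1*6² + 5)*20 = (1*36 + 5)*20 = (36 + 5)*20 = 41*20 = 820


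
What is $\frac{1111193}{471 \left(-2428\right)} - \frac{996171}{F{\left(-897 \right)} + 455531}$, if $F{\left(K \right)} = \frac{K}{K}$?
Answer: $- \frac{6232549891}{1973261094} \approx -3.1585$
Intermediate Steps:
$F{\left(K \right)} = 1$
$\frac{1111193}{471 \left(-2428\right)} - \frac{996171}{F{\left(-897 \right)} + 455531} = \frac{1111193}{471 \left(-2428\right)} - \frac{996171}{1 + 455531} = \frac{1111193}{-1143588} - \frac{996171}{455532} = 1111193 \left(- \frac{1}{1143588}\right) - \frac{30187}{13804} = - \frac{1111193}{1143588} - \frac{30187}{13804} = - \frac{6232549891}{1973261094}$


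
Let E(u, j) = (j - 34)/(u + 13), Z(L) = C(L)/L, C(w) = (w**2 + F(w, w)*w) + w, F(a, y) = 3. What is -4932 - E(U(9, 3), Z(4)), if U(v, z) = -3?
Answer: -24647/5 ≈ -4929.4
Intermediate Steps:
C(w) = w**2 + 4*w (C(w) = (w**2 + 3*w) + w = w**2 + 4*w)
Z(L) = 4 + L (Z(L) = (L*(4 + L))/L = 4 + L)
E(u, j) = (-34 + j)/(13 + u)
-4932 - E(U(9, 3), Z(4)) = -4932 - (-34 + (4 + 4))/(13 - 3) = -4932 - (-34 + 8)/10 = -4932 - (-26)/10 = -4932 - 1*(-13/5) = -4932 + 13/5 = -24647/5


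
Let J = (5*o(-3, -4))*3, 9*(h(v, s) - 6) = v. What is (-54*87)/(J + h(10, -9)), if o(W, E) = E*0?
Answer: -21141/32 ≈ -660.66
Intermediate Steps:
o(W, E) = 0
h(v, s) = 6 + v/9
J = 0 (J = (5*0)*3 = 0*3 = 0)
(-54*87)/(J + h(10, -9)) = (-54*87)/(0 + (6 + (⅑)*10)) = -4698/(0 + (6 + 10/9)) = -4698/(0 + 64/9) = -4698/64/9 = -4698*9/64 = -21141/32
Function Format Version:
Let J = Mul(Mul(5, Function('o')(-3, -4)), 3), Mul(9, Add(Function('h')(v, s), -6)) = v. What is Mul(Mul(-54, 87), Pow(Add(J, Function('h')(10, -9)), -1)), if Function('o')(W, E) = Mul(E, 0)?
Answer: Rational(-21141, 32) ≈ -660.66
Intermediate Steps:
Function('o')(W, E) = 0
Function('h')(v, s) = Add(6, Mul(Rational(1, 9), v))
J = 0 (J = Mul(Mul(5, 0), 3) = Mul(0, 3) = 0)
Mul(Mul(-54, 87), Pow(Add(J, Function('h')(10, -9)), -1)) = Mul(Mul(-54, 87), Pow(Add(0, Add(6, Mul(Rational(1, 9), 10))), -1)) = Mul(-4698, Pow(Add(0, Add(6, Rational(10, 9))), -1)) = Mul(-4698, Pow(Add(0, Rational(64, 9)), -1)) = Mul(-4698, Pow(Rational(64, 9), -1)) = Mul(-4698, Rational(9, 64)) = Rational(-21141, 32)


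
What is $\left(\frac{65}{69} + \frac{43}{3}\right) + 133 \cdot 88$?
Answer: $\frac{808630}{69} \approx 11719.0$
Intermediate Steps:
$\left(\frac{65}{69} + \frac{43}{3}\right) + 133 \cdot 88 = \left(65 \cdot \frac{1}{69} + 43 \cdot \frac{1}{3}\right) + 11704 = \left(\frac{65}{69} + \frac{43}{3}\right) + 11704 = \frac{1054}{69} + 11704 = \frac{808630}{69}$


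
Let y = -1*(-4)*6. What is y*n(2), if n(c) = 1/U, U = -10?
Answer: -12/5 ≈ -2.4000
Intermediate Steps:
n(c) = -⅒ (n(c) = 1/(-10) = -⅒)
y = 24 (y = 4*6 = 24)
y*n(2) = 24*(-⅒) = -12/5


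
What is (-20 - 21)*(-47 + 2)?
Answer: 1845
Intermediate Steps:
(-20 - 21)*(-47 + 2) = -41*(-45) = 1845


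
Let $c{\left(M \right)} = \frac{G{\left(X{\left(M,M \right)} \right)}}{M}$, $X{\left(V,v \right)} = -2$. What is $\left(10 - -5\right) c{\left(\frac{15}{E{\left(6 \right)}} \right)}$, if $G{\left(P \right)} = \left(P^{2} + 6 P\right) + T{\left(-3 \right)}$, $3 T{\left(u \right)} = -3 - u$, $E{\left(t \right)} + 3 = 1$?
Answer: $16$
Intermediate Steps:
$E{\left(t \right)} = -2$ ($E{\left(t \right)} = -3 + 1 = -2$)
$T{\left(u \right)} = -1 - \frac{u}{3}$ ($T{\left(u \right)} = \frac{-3 - u}{3} = -1 - \frac{u}{3}$)
$G{\left(P \right)} = P^{2} + 6 P$ ($G{\left(P \right)} = \left(P^{2} + 6 P\right) - 0 = \left(P^{2} + 6 P\right) + \left(-1 + 1\right) = \left(P^{2} + 6 P\right) + 0 = P^{2} + 6 P$)
$c{\left(M \right)} = - \frac{8}{M}$ ($c{\left(M \right)} = \frac{\left(-2\right) \left(6 - 2\right)}{M} = \frac{\left(-2\right) 4}{M} = - \frac{8}{M}$)
$\left(10 - -5\right) c{\left(\frac{15}{E{\left(6 \right)}} \right)} = \left(10 - -5\right) \left(- \frac{8}{15 \frac{1}{-2}}\right) = \left(10 + 5\right) \left(- \frac{8}{15 \left(- \frac{1}{2}\right)}\right) = 15 \left(- \frac{8}{- \frac{15}{2}}\right) = 15 \left(\left(-8\right) \left(- \frac{2}{15}\right)\right) = 15 \cdot \frac{16}{15} = 16$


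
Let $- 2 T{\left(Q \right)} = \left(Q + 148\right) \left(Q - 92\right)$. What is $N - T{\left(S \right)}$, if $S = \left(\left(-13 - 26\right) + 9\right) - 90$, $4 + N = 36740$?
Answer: $33768$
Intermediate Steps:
$N = 36736$ ($N = -4 + 36740 = 36736$)
$S = -120$ ($S = \left(-39 + 9\right) - 90 = -30 - 90 = -120$)
$T{\left(Q \right)} = - \frac{\left(-92 + Q\right) \left(148 + Q\right)}{2}$ ($T{\left(Q \right)} = - \frac{\left(Q + 148\right) \left(Q - 92\right)}{2} = - \frac{\left(148 + Q\right) \left(-92 + Q\right)}{2} = - \frac{\left(-92 + Q\right) \left(148 + Q\right)}{2}$)
$N - T{\left(S \right)} = 36736 - \left(6808 - -3360 - \frac{\left(-120\right)^{2}}{2}\right) = 36736 - \left(6808 + 3360 - 7200\right) = 36736 - 2968 = 33768$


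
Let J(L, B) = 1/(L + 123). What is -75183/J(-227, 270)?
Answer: 7819032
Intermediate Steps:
J(L, B) = 1/(123 + L)
-75183/J(-227, 270) = -75183/(1/(123 - 227)) = -75183/(1/(-104)) = -75183/(-1/104) = -75183*(-104) = 7819032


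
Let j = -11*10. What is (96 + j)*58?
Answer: -812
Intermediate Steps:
j = -110
(96 + j)*58 = (96 - 110)*58 = -14*58 = -812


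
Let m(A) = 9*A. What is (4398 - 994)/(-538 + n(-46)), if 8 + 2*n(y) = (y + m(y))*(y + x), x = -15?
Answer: 851/3372 ≈ 0.25237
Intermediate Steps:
n(y) = -4 + 5*y*(-15 + y) (n(y) = -4 + ((y + 9*y)*(y - 15))/2 = -4 + ((10*y)*(-15 + y))/2 = -4 + (10*y*(-15 + y))/2 = -4 + 5*y*(-15 + y))
(4398 - 994)/(-538 + n(-46)) = (4398 - 994)/(-538 + (-4 - 75*(-46) + 5*(-46)**2)) = 3404/(-538 + (-4 + 3450 + 5*2116)) = 3404/(-538 + (-4 + 3450 + 10580)) = 3404/(-538 + 14026) = 3404/13488 = 3404*(1/13488) = 851/3372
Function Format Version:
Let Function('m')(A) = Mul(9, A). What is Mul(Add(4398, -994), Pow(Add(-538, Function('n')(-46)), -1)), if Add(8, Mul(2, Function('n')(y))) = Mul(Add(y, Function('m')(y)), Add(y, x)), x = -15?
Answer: Rational(851, 3372) ≈ 0.25237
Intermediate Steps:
Function('n')(y) = Add(-4, Mul(5, y, Add(-15, y))) (Function('n')(y) = Add(-4, Mul(Rational(1, 2), Mul(Add(y, Mul(9, y)), Add(y, -15)))) = Add(-4, Mul(Rational(1, 2), Mul(Mul(10, y), Add(-15, y)))) = Add(-4, Mul(Rational(1, 2), Mul(10, y, Add(-15, y)))) = Add(-4, Mul(5, y, Add(-15, y))))
Mul(Add(4398, -994), Pow(Add(-538, Function('n')(-46)), -1)) = Mul(Add(4398, -994), Pow(Add(-538, Add(-4, Mul(-75, -46), Mul(5, Pow(-46, 2)))), -1)) = Mul(3404, Pow(Add(-538, Add(-4, 3450, Mul(5, 2116))), -1)) = Mul(3404, Pow(Add(-538, Add(-4, 3450, 10580)), -1)) = Mul(3404, Pow(Add(-538, 14026), -1)) = Mul(3404, Pow(13488, -1)) = Mul(3404, Rational(1, 13488)) = Rational(851, 3372)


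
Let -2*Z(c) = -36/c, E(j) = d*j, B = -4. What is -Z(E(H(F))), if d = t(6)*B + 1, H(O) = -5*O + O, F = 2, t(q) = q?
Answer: -9/92 ≈ -0.097826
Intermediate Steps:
H(O) = -4*O
d = -23 (d = 6*(-4) + 1 = -24 + 1 = -23)
E(j) = -23*j
Z(c) = 18/c (Z(c) = -(-18)/c = 18/c)
-Z(E(H(F))) = -18/((-(-92)*2)) = -18/((-23*(-8))) = -18/184 = -1*9/92 = -9/92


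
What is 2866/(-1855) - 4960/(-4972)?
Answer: -1262238/2305765 ≈ -0.54743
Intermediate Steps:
2866/(-1855) - 4960/(-4972) = 2866*(-1/1855) - 4960*(-1/4972) = -2866/1855 + 1240/1243 = -1262238/2305765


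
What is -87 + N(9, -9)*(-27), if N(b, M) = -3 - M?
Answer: -249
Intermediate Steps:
-87 + N(9, -9)*(-27) = -87 + (-3 - 1*(-9))*(-27) = -87 + (-3 + 9)*(-27) = -87 + 6*(-27) = -87 - 162 = -249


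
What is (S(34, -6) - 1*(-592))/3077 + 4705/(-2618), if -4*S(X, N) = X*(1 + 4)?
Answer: -383491/236929 ≈ -1.6186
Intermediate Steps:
S(X, N) = -5*X/4 (S(X, N) = -X*(1 + 4)/4 = -X*5/4 = -5*X/4)
(S(34, -6) - 1*(-592))/3077 + 4705/(-2618) = (-5/4*34 - 1*(-592))/3077 + 4705/(-2618) = (-85/2 + 592)*(1/3077) + 4705*(-1/2618) = (1099/2)*(1/3077) - 4705/2618 = 1099/6154 - 4705/2618 = -383491/236929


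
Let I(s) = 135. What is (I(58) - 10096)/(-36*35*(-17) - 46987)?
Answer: 9961/25567 ≈ 0.38960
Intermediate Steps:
(I(58) - 10096)/(-36*35*(-17) - 46987) = (135 - 10096)/(-36*35*(-17) - 46987) = -9961/(-1260*(-17) - 46987) = -9961/(21420 - 46987) = -9961/(-25567) = -9961*(-1/25567) = 9961/25567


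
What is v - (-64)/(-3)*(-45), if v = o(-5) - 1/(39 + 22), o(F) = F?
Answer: 58254/61 ≈ 954.98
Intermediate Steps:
v = -306/61 (v = -5 - 1/(39 + 22) = -5 - 1/61 = -306/61 ≈ -5.0164)
v - (-64)/(-3)*(-45) = -306/61 - (-64)/(-3)*(-45) = -306/61 - (-64)*(-1)/3*(-45) = -306/61 - 16*4/3*(-45) = -306/61 - 64/3*(-45) = -306/61 + 960 = 58254/61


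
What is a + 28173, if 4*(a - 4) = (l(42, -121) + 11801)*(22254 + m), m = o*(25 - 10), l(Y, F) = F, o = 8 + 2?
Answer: 65447857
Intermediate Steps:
o = 10
m = 150 (m = 10*(25 - 10) = 10*15 = 150)
a = 65419684 (a = 4 + ((-121 + 11801)*(22254 + 150))/4 = 4 + (11680*22404)/4 = 4 + (¼)*261678720 = 4 + 65419680 = 65419684)
a + 28173 = 65419684 + 28173 = 65447857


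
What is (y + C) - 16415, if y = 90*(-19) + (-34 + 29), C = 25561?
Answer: 7431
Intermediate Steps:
y = -1715 (y = -1710 - 5 = -1715)
(y + C) - 16415 = (-1715 + 25561) - 16415 = 23846 - 16415 = 7431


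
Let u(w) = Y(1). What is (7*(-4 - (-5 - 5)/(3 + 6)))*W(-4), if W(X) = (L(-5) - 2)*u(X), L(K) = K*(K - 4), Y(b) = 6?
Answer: -15652/3 ≈ -5217.3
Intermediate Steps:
L(K) = K*(-4 + K)
u(w) = 6
W(X) = 258 (W(X) = (-5*(-4 - 5) - 2)*6 = (-5*(-9) - 2)*6 = (45 - 2)*6 = 43*6 = 258)
(7*(-4 - (-5 - 5)/(3 + 6)))*W(-4) = (7*(-4 - (-5 - 5)/(3 + 6)))*258 = (7*(-4 - (-10)/9))*258 = (7*(-4 - 1*(-10/9)))*258 = (7*(-4 + 10/9))*258 = (7*(-26/9))*258 = -182/9*258 = -15652/3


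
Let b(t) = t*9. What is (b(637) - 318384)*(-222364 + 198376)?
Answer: 7499872188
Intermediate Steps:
b(t) = 9*t
(b(637) - 318384)*(-222364 + 198376) = (9*637 - 318384)*(-222364 + 198376) = (5733 - 318384)*(-23988) = -312651*(-23988) = 7499872188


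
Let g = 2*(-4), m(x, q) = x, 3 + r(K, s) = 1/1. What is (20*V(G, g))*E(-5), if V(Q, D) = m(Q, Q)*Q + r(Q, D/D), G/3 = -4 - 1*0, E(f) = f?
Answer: -14200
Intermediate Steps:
r(K, s) = -2 (r(K, s) = -3 + 1/1 = -3 + 1 = -2)
G = -12 (G = 3*(-4 - 1*0) = 3*(-4 + 0) = 3*(-4) = -12)
g = -8
V(Q, D) = -2 + Q² (V(Q, D) = Q*Q - 2 = Q² - 2 = -2 + Q²)
(20*V(G, g))*E(-5) = (20*(-2 + (-12)²))*(-5) = (20*(-2 + 144))*(-5) = (20*142)*(-5) = 2840*(-5) = -14200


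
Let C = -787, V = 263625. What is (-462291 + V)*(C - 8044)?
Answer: 1754419446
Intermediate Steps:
(-462291 + V)*(C - 8044) = (-462291 + 263625)*(-787 - 8044) = -198666*(-8831) = 1754419446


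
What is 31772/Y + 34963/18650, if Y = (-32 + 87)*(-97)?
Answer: -81204039/19899550 ≈ -4.0807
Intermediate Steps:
Y = -5335 (Y = 55*(-97) = -5335)
31772/Y + 34963/18650 = 31772/(-5335) + 34963/18650 = 31772*(-1/5335) + 34963*(1/18650) = -31772/5335 + 34963/18650 = -81204039/19899550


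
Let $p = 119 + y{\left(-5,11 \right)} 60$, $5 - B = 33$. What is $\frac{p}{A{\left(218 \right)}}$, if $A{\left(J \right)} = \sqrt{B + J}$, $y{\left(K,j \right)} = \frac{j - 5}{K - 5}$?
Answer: $\frac{83 \sqrt{190}}{190} \approx 6.0215$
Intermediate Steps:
$y{\left(K,j \right)} = \frac{-5 + j}{-5 + K}$
$B = -28$ ($B = 5 - 33 = -28$)
$A{\left(J \right)} = \sqrt{-28 + J}$
$p = 83$ ($p = 119 + \frac{-5 + 11}{-5 - 5} \cdot 60 = 119 + \frac{1}{-10} \cdot 6 \cdot 60 = 119 + \left(- \frac{1}{10}\right) 6 \cdot 60 = 119 - 36 = 83$)
$\frac{p}{A{\left(218 \right)}} = \frac{83}{\sqrt{-28 + 218}} = \frac{83}{\sqrt{190}} = 83 \frac{\sqrt{190}}{190} = \frac{83 \sqrt{190}}{190}$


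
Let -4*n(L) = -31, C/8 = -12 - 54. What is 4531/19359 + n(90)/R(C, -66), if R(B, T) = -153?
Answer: 241427/1316412 ≈ 0.18340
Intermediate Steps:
C = -528 (C = 8*(-12 - 54) = 8*(-66) = -528)
n(L) = 31/4 (n(L) = -1/4*(-31) = 31/4)
4531/19359 + n(90)/R(C, -66) = 4531/19359 + (31/4)/(-153) = 4531*(1/19359) + (31/4)*(-1/153) = 4531/19359 - 31/612 = 241427/1316412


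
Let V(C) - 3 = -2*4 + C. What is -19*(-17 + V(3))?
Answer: 361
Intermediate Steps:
V(C) = -5 + C (V(C) = 3 + (-2*4 + C) = 3 + (-8 + C) = -5 + C)
-19*(-17 + V(3)) = -19*(-17 + (-5 + 3)) = -19*(-17 - 2) = -19*(-19) = 361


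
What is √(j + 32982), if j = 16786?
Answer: 2*√12442 ≈ 223.09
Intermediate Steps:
√(j + 32982) = √(16786 + 32982) = √49768 = 2*√12442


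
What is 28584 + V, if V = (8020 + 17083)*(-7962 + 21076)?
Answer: 329229326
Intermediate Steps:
V = 329200742 (V = 25103*13114 = 329200742)
28584 + V = 28584 + 329200742 = 329229326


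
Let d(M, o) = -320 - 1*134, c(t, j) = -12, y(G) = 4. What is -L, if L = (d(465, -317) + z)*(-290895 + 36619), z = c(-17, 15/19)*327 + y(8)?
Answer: -1112203224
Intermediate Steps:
d(M, o) = -454 (d(M, o) = -320 - 134 = -454)
z = -3920 (z = -12*327 + 4 = -3924 + 4 = -3920)
L = 1112203224 (L = (-454 - 3920)*(-290895 + 36619) = -4374*(-254276) = 1112203224)
-L = -1*1112203224 = -1112203224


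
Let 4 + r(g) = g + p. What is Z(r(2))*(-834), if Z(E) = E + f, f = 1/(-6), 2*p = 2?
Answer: 973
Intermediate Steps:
p = 1 (p = (1/2)*2 = 1)
r(g) = -3 + g (r(g) = -4 + (g + 1) = -4 + (1 + g) = -3 + g)
f = -1/6 ≈ -0.16667
Z(E) = -1/6 + E (Z(E) = E - 1/6 = -1/6 + E)
Z(r(2))*(-834) = (-1/6 + (-3 + 2))*(-834) = (-1/6 - 1)*(-834) = -7/6*(-834) = 973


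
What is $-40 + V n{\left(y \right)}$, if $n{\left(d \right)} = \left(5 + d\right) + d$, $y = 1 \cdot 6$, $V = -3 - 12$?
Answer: $-295$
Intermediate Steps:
$V = -15$ ($V = -3 - 12 = -15$)
$y = 6$
$n{\left(d \right)} = 5 + 2 d$
$-40 + V n{\left(y \right)} = -40 - 15 \left(5 + 2 \cdot 6\right) = -40 - 15 \left(5 + 12\right) = -40 - 255 = -295$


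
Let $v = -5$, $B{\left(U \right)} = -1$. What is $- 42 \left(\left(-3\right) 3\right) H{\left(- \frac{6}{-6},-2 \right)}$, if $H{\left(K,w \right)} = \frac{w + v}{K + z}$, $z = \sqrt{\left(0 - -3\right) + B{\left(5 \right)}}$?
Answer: $2646 - 2646 \sqrt{2} \approx -1096.0$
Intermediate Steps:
$z = \sqrt{2}$ ($z = \sqrt{\left(0 - -3\right) - 1} = \sqrt{\left(0 + 3\right) - 1} = \sqrt{3 - 1} = \sqrt{2} \approx 1.4142$)
$H{\left(K,w \right)} = \frac{-5 + w}{K + \sqrt{2}}$ ($H{\left(K,w \right)} = \frac{w - 5}{K + \sqrt{2}} = \frac{-5 + w}{K + \sqrt{2}}$)
$- 42 \left(\left(-3\right) 3\right) H{\left(- \frac{6}{-6},-2 \right)} = - 42 \left(\left(-3\right) 3\right) \frac{-5 - 2}{- \frac{6}{-6} + \sqrt{2}} = \left(-42\right) \left(-9\right) \frac{1}{\left(-6\right) \left(- \frac{1}{6}\right) + \sqrt{2}} \left(-7\right) = 378 \frac{1}{1 + \sqrt{2}} \left(-7\right) = 378 \left(- \frac{7}{1 + \sqrt{2}}\right) = - \frac{2646}{1 + \sqrt{2}}$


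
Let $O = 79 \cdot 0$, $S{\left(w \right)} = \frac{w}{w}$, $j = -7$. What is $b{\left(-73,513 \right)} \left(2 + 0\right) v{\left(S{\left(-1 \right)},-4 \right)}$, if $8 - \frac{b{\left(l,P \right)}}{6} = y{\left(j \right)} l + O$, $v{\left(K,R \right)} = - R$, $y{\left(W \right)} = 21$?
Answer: $73968$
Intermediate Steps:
$S{\left(w \right)} = 1$
$O = 0$
$b{\left(l,P \right)} = 48 - 126 l$ ($b{\left(l,P \right)} = 48 - 6 \left(21 l + 0\right) = 48 - 6 \cdot 21 l = 48 - 126 l$)
$b{\left(-73,513 \right)} \left(2 + 0\right) v{\left(S{\left(-1 \right)},-4 \right)} = \left(48 - -9198\right) \left(2 + 0\right) \left(\left(-1\right) \left(-4\right)\right) = \left(48 + 9198\right) 2 \cdot 4 = 9246 \cdot 8 = 73968$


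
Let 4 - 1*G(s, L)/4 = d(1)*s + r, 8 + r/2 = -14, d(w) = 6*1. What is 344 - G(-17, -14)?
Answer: -256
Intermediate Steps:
d(w) = 6
r = -44 (r = -16 + 2*(-14) = -16 - 28 = -44)
G(s, L) = 192 - 24*s (G(s, L) = 16 - 4*(6*s - 44) = 16 - 4*(-44 + 6*s) = 16 + (176 - 24*s) = 192 - 24*s)
344 - G(-17, -14) = 344 - (192 - 24*(-17)) = 344 - (192 + 408) = 344 - 1*600 = 344 - 600 = -256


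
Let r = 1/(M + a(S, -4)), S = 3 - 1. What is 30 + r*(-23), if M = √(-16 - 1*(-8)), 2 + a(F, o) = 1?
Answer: (53*I + 60*√2)/(I + 2*√2) ≈ 32.556 + 7.2282*I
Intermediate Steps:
S = 2
a(F, o) = -1 (a(F, o) = -2 + 1 = -1)
M = 2*I*√2 (M = √(-16 + 8) = √(-8) = 2*I*√2 ≈ 2.8284*I)
r = 1/(-1 + 2*I*√2) (r = 1/(2*I*√2 - 1) = 1/(-1 + 2*I*√2) ≈ -0.11111 - 0.31427*I)
30 + r*(-23) = 30 - I/(I + 2*√2)*(-23) = 30 + 23*I/(I + 2*√2)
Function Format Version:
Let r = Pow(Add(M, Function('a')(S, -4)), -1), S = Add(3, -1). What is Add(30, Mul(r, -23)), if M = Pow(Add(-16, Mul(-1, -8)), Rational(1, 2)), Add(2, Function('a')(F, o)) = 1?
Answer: Mul(Pow(Add(I, Mul(2, Pow(2, Rational(1, 2)))), -1), Add(Mul(53, I), Mul(60, Pow(2, Rational(1, 2))))) ≈ Add(32.556, Mul(7.2282, I))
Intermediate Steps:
S = 2
Function('a')(F, o) = -1 (Function('a')(F, o) = Add(-2, 1) = -1)
M = Mul(2, I, Pow(2, Rational(1, 2))) (M = Pow(Add(-16, 8), Rational(1, 2)) = Pow(-8, Rational(1, 2)) = Mul(2, I, Pow(2, Rational(1, 2))) ≈ Mul(2.8284, I))
r = Pow(Add(-1, Mul(2, I, Pow(2, Rational(1, 2)))), -1) (r = Pow(Add(Mul(2, I, Pow(2, Rational(1, 2))), -1), -1) = Pow(Add(-1, Mul(2, I, Pow(2, Rational(1, 2)))), -1) ≈ Add(-0.11111, Mul(-0.31427, I)))
Add(30, Mul(r, -23)) = Add(30, Mul(Mul(-1, I, Pow(Add(I, Mul(2, Pow(2, Rational(1, 2)))), -1)), -23)) = Add(30, Mul(23, I, Pow(Add(I, Mul(2, Pow(2, Rational(1, 2)))), -1)))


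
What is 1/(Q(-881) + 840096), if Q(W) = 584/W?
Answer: 881/740123992 ≈ 1.1903e-6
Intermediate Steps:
1/(Q(-881) + 840096) = 1/(584/(-881) + 840096) = 1/(584*(-1/881) + 840096) = 1/(-584/881 + 840096) = 1/(740123992/881) = 881/740123992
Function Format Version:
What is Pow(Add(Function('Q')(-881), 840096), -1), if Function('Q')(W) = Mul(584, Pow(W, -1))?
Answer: Rational(881, 740123992) ≈ 1.1903e-6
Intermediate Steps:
Pow(Add(Function('Q')(-881), 840096), -1) = Pow(Add(Mul(584, Pow(-881, -1)), 840096), -1) = Pow(Add(Mul(584, Rational(-1, 881)), 840096), -1) = Pow(Add(Rational(-584, 881), 840096), -1) = Pow(Rational(740123992, 881), -1) = Rational(881, 740123992)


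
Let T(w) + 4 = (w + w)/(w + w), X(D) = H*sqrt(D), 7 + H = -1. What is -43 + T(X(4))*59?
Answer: -220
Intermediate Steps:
H = -8 (H = -7 - 1 = -8)
X(D) = -8*sqrt(D)
T(w) = -3 (T(w) = -4 + (w + w)/(w + w) = -4 + (2*w)/((2*w)) = -4 + (2*w)*(1/(2*w)) = -4 + 1 = -3)
-43 + T(X(4))*59 = -43 - 3*59 = -43 - 177 = -220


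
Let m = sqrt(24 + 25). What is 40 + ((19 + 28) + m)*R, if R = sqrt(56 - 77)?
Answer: 40 + 54*I*sqrt(21) ≈ 40.0 + 247.46*I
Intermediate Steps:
m = 7 (m = sqrt(49) = 7)
R = I*sqrt(21) (R = sqrt(-21) = I*sqrt(21) ≈ 4.5826*I)
40 + ((19 + 28) + m)*R = 40 + ((19 + 28) + 7)*(I*sqrt(21)) = 40 + (47 + 7)*(I*sqrt(21)) = 40 + 54*(I*sqrt(21)) = 40 + 54*I*sqrt(21)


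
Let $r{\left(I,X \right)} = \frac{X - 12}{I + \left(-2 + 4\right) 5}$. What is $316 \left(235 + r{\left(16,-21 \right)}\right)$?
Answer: $\frac{960166}{13} \approx 73859.0$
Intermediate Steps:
$r{\left(I,X \right)} = \frac{-12 + X}{10 + I}$ ($r{\left(I,X \right)} = \frac{-12 + X}{I + 2 \cdot 5} = \frac{-12 + X}{I + 10} = \frac{-12 + X}{10 + I}$)
$316 \left(235 + r{\left(16,-21 \right)}\right) = 316 \left(235 + \frac{-12 - 21}{10 + 16}\right) = 316 \left(235 + \frac{1}{26} \left(-33\right)\right) = 316 \left(235 - \frac{33}{26}\right) = 316 \cdot \frac{6077}{26} = \frac{960166}{13}$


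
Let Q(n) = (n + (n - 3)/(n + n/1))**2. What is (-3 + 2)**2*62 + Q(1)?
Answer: 62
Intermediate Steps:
Q(n) = (n + (-3 + n)/(2*n))**2 (Q(n) = (n + (-3 + n)/(n + n*1))**2 = (n + (-3 + n)/(n + n))**2 = (n + (-3 + n)/((2*n)))**2 = (n + (-3 + n)*(1/(2*n)))**2 = (n + (-3 + n)/(2*n))**2)
(-3 + 2)**2*62 + Q(1) = (-3 + 2)**2*62 + (1/4)*(-3 + 1 + 2*1**2)**2/1**2 = (-1)**2*62 + (1/4)*1*(-3 + 1 + 2*1)**2 = 1*62 + (1/4)*1*(-3 + 1 + 2)**2 = 62 + (1/4)*1*0**2 = 62 + (1/4)*1*0 = 62 + 0 = 62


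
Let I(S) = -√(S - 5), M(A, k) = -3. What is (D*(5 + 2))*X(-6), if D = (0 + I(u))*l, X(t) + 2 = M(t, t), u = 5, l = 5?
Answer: 0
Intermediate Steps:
I(S) = -√(-5 + S)
X(t) = -5 (X(t) = -2 - 3 = -5)
D = 0 (D = (0 - √(-5 + 5))*5 = (0 - √0)*5 = (0 - 1*0)*5 = (0 + 0)*5 = 0*5 = 0)
(D*(5 + 2))*X(-6) = (0*(5 + 2))*(-5) = (0*7)*(-5) = 0*(-5) = 0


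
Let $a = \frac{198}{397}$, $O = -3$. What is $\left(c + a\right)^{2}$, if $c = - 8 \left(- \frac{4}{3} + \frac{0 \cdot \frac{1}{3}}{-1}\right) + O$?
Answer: $\frac{94575625}{1418481} \approx 66.674$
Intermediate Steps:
$a = \frac{198}{397}$ ($a = 198 \cdot \frac{1}{397} = \frac{198}{397} \approx 0.49874$)
$c = \frac{23}{3}$ ($c = - 8 \left(- \frac{4}{3} + \frac{0 \cdot \frac{1}{3}}{-1}\right) - 3 = - 8 \left(\left(-4\right) \frac{1}{3} + 0 \cdot \frac{1}{3} \left(-1\right)\right) - 3 = - 8 \left(- \frac{4}{3} + 0 \left(-1\right)\right) - 3 = - 8 \left(- \frac{4}{3} + 0\right) - 3 = \left(-8\right) \left(- \frac{4}{3}\right) - 3 = \frac{32}{3} - 3 = \frac{23}{3} \approx 7.6667$)
$\left(c + a\right)^{2} = \left(\frac{23}{3} + \frac{198}{397}\right)^{2} = \left(\frac{9725}{1191}\right)^{2} = \frac{94575625}{1418481}$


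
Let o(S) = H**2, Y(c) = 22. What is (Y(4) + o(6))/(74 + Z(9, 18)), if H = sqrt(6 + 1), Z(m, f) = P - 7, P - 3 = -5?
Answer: 29/65 ≈ 0.44615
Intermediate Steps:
P = -2 (P = 3 - 5 = -2)
Z(m, f) = -9 (Z(m, f) = -2 - 7 = -9)
H = sqrt(7) ≈ 2.6458
o(S) = 7 (o(S) = (sqrt(7))**2 = 7)
(Y(4) + o(6))/(74 + Z(9, 18)) = (22 + 7)/(74 - 9) = 29/65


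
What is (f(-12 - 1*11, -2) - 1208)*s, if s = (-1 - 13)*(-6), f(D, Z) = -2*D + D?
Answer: -99540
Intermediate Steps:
f(D, Z) = -D
s = 84 (s = -14*(-6) = 84)
(f(-12 - 1*11, -2) - 1208)*s = (-(-12 - 1*11) - 1208)*84 = (-(-12 - 11) - 1208)*84 = (-1*(-23) - 1208)*84 = (23 - 1208)*84 = -1185*84 = -99540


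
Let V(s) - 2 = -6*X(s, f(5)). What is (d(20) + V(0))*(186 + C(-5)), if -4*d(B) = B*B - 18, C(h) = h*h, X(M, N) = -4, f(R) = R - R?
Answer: -29329/2 ≈ -14665.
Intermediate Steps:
f(R) = 0
C(h) = h²
V(s) = 26 (V(s) = 2 - 6*(-4) = 2 + 24 = 26)
d(B) = 9/2 - B²/4 (d(B) = -(B*B - 18)/4 = -(B² - 18)/4 = -(-18 + B²)/4 = 9/2 - B²/4)
(d(20) + V(0))*(186 + C(-5)) = ((9/2 - ¼*20²) + 26)*(186 + (-5)²) = ((9/2 - ¼*400) + 26)*(186 + 25) = ((9/2 - 100) + 26)*211 = (-191/2 + 26)*211 = -139/2*211 = -29329/2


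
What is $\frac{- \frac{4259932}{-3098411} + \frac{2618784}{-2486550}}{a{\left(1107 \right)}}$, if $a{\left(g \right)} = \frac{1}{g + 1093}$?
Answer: $\frac{3304619683168}{4669305377} \approx 707.73$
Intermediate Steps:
$a{\left(g \right)} = \frac{1}{1093 + g}$
$\frac{- \frac{4259932}{-3098411} + \frac{2618784}{-2486550}}{a{\left(1107 \right)}} = \frac{- \frac{4259932}{-3098411} + \frac{2618784}{-2486550}}{\frac{1}{1093 + 1107}} = \frac{\left(-4259932\right) \left(- \frac{1}{3098411}\right) + 2618784 \left(- \frac{1}{2486550}\right)}{\frac{1}{2200}} = \left(\frac{4259932}{3098411} - \frac{436464}{414425}\right) \frac{1}{\frac{1}{2200}} = \frac{413077460396}{1284058978675} \cdot 2200 = \frac{3304619683168}{4669305377}$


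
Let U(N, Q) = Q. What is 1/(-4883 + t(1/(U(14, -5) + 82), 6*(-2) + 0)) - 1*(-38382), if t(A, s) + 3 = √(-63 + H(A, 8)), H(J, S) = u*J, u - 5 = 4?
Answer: 35277386034883/919112767 - 3*I*√41426/1838225534 ≈ 38382.0 - 3.3217e-7*I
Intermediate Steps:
u = 9 (u = 5 + 4 = 9)
H(J, S) = 9*J
t(A, s) = -3 + √(-63 + 9*A)
1/(-4883 + t(1/(U(14, -5) + 82), 6*(-2) + 0)) - 1*(-38382) = 1/(-4883 + (-3 + 3*√(-7 + 1/(-5 + 82)))) - 1*(-38382) = 1/(-4883 + (-3 + 3*√(-7 + 1/77))) + 38382 = 1/(-4883 + (-3 + 3*√(-538/77))) + 38382 = 1/(-4883 + (-3 + 3*(I*√41426/77))) + 38382 = 1/(-4883 + (-3 + 3*I*√41426/77)) + 38382 = 1/(-4886 + 3*I*√41426/77) + 38382 = 38382 + 1/(-4886 + 3*I*√41426/77)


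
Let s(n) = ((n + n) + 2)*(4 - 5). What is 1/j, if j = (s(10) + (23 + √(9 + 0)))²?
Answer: 1/16 ≈ 0.062500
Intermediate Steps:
s(n) = -2 - 2*n (s(n) = (2*n + 2)*(-1) = (2 + 2*n)*(-1) = -2 - 2*n)
j = 16 (j = ((-2 - 2*10) + (23 + √(9 + 0)))² = ((-2 - 20) + (23 + √9))² = (-22 + (23 + 3))² = (-22 + 26)² = 4² = 16)
1/j = 1/16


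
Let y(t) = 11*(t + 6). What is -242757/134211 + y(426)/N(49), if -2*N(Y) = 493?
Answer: -465073515/22055341 ≈ -21.087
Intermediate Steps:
N(Y) = -493/2 (N(Y) = -½*493 = -493/2)
y(t) = 66 + 11*t (y(t) = 11*(6 + t) = 66 + 11*t)
-242757/134211 + y(426)/N(49) = -242757/134211 + (66 + 11*426)/(-493/2) = -242757*1/134211 + (66 + 4686)*(-2/493) = -80919/44737 + 4752*(-2/493) = -80919/44737 - 9504/493 = -465073515/22055341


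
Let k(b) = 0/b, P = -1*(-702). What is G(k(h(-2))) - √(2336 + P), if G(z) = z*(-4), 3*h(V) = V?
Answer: -7*√62 ≈ -55.118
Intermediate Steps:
P = 702
h(V) = V/3
k(b) = 0
G(z) = -4*z
G(k(h(-2))) - √(2336 + P) = -4*0 - √(2336 + 702) = 0 - √3038 = 0 - 7*√62 = -7*√62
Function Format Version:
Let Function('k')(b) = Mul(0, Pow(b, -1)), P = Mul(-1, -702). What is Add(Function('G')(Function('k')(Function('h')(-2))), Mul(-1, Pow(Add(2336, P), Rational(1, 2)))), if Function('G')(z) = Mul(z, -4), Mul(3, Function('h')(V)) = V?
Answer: Mul(-7, Pow(62, Rational(1, 2))) ≈ -55.118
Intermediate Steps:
P = 702
Function('h')(V) = Mul(Rational(1, 3), V)
Function('k')(b) = 0
Function('G')(z) = Mul(-4, z)
Add(Function('G')(Function('k')(Function('h')(-2))), Mul(-1, Pow(Add(2336, P), Rational(1, 2)))) = Add(Mul(-4, 0), Mul(-1, Pow(Add(2336, 702), Rational(1, 2)))) = Add(0, Mul(-1, Pow(3038, Rational(1, 2)))) = Add(0, Mul(-1, Mul(7, Pow(62, Rational(1, 2))))) = Add(0, Mul(-7, Pow(62, Rational(1, 2)))) = Mul(-7, Pow(62, Rational(1, 2)))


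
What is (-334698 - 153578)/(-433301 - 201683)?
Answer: 122069/158746 ≈ 0.76896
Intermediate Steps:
(-334698 - 153578)/(-433301 - 201683) = -488276/(-634984) = -488276*(-1/634984) = 122069/158746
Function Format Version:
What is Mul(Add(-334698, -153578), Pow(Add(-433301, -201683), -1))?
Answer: Rational(122069, 158746) ≈ 0.76896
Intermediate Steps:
Mul(Add(-334698, -153578), Pow(Add(-433301, -201683), -1)) = Mul(-488276, Pow(-634984, -1)) = Mul(-488276, Rational(-1, 634984)) = Rational(122069, 158746)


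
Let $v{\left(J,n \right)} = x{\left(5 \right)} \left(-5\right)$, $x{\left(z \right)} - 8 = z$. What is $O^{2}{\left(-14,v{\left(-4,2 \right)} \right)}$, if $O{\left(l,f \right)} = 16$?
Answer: $256$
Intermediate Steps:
$x{\left(z \right)} = 8 + z$
$v{\left(J,n \right)} = -65$ ($v{\left(J,n \right)} = \left(8 + 5\right) \left(-5\right) = 13 \left(-5\right) = -65$)
$O^{2}{\left(-14,v{\left(-4,2 \right)} \right)} = 16^{2} = 256$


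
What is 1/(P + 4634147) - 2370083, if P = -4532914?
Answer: -239930612338/101233 ≈ -2.3701e+6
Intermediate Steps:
1/(P + 4634147) - 2370083 = 1/(-4532914 + 4634147) - 2370083 = 1/101233 - 2370083 = -239930612338/101233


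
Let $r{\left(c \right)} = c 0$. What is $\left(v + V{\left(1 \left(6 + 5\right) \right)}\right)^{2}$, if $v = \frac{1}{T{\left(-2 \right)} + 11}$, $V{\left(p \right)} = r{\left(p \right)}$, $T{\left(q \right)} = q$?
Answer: $\frac{1}{81} \approx 0.012346$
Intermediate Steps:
$r{\left(c \right)} = 0$
$V{\left(p \right)} = 0$
$v = \frac{1}{9}$ ($v = \frac{1}{-2 + 11} = \frac{1}{9} \approx 0.11111$)
$\left(v + V{\left(1 \left(6 + 5\right) \right)}\right)^{2} = \left(\frac{1}{9} + 0\right)^{2} = \left(\frac{1}{9}\right)^{2} = \frac{1}{81}$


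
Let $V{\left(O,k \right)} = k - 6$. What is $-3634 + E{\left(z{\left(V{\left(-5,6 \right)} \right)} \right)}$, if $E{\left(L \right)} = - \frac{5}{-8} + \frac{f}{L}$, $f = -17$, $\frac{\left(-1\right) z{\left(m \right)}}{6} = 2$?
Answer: $- \frac{87167}{24} \approx -3632.0$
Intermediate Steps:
$V{\left(O,k \right)} = -6 + k$ ($V{\left(O,k \right)} = k - 6 = -6 + k$)
$z{\left(m \right)} = -12$ ($z{\left(m \right)} = \left(-6\right) 2 = -12$)
$E{\left(L \right)} = \frac{5}{8} - \frac{17}{L}$ ($E{\left(L \right)} = - \frac{5}{-8} - \frac{17}{L} = \left(-5\right) \left(- \frac{1}{8}\right) - \frac{17}{L} = \frac{5}{8} - \frac{17}{L}$)
$-3634 + E{\left(z{\left(V{\left(-5,6 \right)} \right)} \right)} = -3634 - \left(- \frac{5}{8} + \frac{17}{-12}\right) = -3634 + \left(\frac{5}{8} - - \frac{17}{12}\right) = -3634 + \left(\frac{5}{8} + \frac{17}{12}\right) = -3634 + \frac{49}{24} = - \frac{87167}{24}$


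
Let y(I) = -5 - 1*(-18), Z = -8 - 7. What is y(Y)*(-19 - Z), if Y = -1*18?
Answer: -52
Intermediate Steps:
Z = -15
Y = -18
y(I) = 13 (y(I) = -5 + 18 = 13)
y(Y)*(-19 - Z) = 13*(-19 - 1*(-15)) = 13*(-19 + 15) = 13*(-4) = -52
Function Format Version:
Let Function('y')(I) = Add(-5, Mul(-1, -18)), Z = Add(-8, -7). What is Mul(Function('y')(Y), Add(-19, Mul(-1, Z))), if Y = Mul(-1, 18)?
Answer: -52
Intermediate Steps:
Z = -15
Y = -18
Function('y')(I) = 13 (Function('y')(I) = Add(-5, 18) = 13)
Mul(Function('y')(Y), Add(-19, Mul(-1, Z))) = Mul(13, Add(-19, Mul(-1, -15))) = Mul(13, Add(-19, 15)) = Mul(13, -4) = -52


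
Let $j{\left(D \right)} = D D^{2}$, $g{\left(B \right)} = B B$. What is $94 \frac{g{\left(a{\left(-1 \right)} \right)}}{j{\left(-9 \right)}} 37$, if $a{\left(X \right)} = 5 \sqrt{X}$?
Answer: $\frac{86950}{729} \approx 119.27$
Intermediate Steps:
$g{\left(B \right)} = B^{2}$
$j{\left(D \right)} = D^{3}$
$94 \frac{g{\left(a{\left(-1 \right)} \right)}}{j{\left(-9 \right)}} 37 = 94 \frac{\left(5 \sqrt{-1}\right)^{2}}{\left(-9\right)^{3}} \cdot 37 = 94 \frac{\left(5 i\right)^{2}}{-729} \cdot 37 = 94 \left(\left(-25\right) \left(- \frac{1}{729}\right)\right) 37 = 94 \cdot \frac{25}{729} \cdot 37 = \frac{2350}{729} \cdot 37 = \frac{86950}{729}$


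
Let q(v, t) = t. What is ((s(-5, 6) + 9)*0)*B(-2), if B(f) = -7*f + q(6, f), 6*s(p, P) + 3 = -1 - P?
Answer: 0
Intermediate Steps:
s(p, P) = -⅔ - P/6 (s(p, P) = -½ + (-1 - P)/6 = -½ + (-⅙ - P/6) = -⅔ - P/6)
B(f) = -6*f (B(f) = -7*f + f = -6*f)
((s(-5, 6) + 9)*0)*B(-2) = (((-⅔ - ⅙*6) + 9)*0)*(-6*(-2)) = (((-⅔ - 1) + 9)*0)*12 = ((-5/3 + 9)*0)*12 = ((22/3)*0)*12 = 0*12 = 0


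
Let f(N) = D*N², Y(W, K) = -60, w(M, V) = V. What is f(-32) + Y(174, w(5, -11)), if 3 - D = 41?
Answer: -38972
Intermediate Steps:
D = -38 (D = 3 - 1*41 = 3 - 41 = -38)
f(N) = -38*N²
f(-32) + Y(174, w(5, -11)) = -38*(-32)² - 60 = -38*1024 - 60 = -38912 - 60 = -38972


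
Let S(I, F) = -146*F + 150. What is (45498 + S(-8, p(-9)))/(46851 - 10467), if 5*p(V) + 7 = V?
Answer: 14411/11370 ≈ 1.2675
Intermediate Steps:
p(V) = -7/5 + V/5
S(I, F) = 150 - 146*F
(45498 + S(-8, p(-9)))/(46851 - 10467) = (45498 + (150 - 146*(-7/5 + (⅕)*(-9))))/(46851 - 10467) = (45498 + (150 - 146*(-7/5 - 9/5)))/36384 = (45498 + (150 - 146*(-16/5)))*(1/36384) = (45498 + (150 + 2336/5))*(1/36384) = (45498 + 3086/5)*(1/36384) = (230576/5)*(1/36384) = 14411/11370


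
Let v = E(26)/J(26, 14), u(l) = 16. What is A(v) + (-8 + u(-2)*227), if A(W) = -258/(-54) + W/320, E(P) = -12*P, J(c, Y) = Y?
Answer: 18288689/5040 ≈ 3628.7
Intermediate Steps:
v = -156/7 (v = -12*26/14 = -312*1/14 = -156/7 ≈ -22.286)
A(W) = 43/9 + W/320 (A(W) = -258*(-1/54) + W*(1/320) = 43/9 + W/320)
A(v) + (-8 + u(-2)*227) = (43/9 + (1/320)*(-156/7)) + (-8 + 16*227) = (43/9 - 39/560) + (-8 + 3632) = 23729/5040 + 3624 = 18288689/5040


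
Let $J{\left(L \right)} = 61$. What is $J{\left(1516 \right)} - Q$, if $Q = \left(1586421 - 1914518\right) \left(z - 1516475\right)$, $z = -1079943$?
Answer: $-851876956485$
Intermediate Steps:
$Q = 851876956546$ ($Q = \left(1586421 - 1914518\right) \left(-1079943 - 1516475\right) = \left(-328097\right) \left(-2596418\right) = 851876956546$)
$J{\left(1516 \right)} - Q = 61 - 851876956546 = -851876956485$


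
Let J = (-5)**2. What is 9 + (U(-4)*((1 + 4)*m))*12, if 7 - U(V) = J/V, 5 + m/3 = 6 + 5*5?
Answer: 62019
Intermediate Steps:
J = 25
m = 78 (m = -15 + 3*(6 + 5*5) = -15 + 3*(6 + 25) = -15 + 3*31 = -15 + 93 = 78)
U(V) = 7 - 25/V
9 + (U(-4)*((1 + 4)*m))*12 = 9 + ((7 - 25/(-4))*((1 + 4)*78))*12 = 9 + ((7 - 25*(-1/4))*(5*78))*12 = 9 + ((7 + 25/4)*390)*12 = 9 + ((53/4)*390)*12 = 9 + (10335/2)*12 = 9 + 62010 = 62019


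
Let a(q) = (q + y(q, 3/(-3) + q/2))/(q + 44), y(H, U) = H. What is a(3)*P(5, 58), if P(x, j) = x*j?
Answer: 1740/47 ≈ 37.021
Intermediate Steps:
P(x, j) = j*x
a(q) = 2*q/(44 + q) (a(q) = (q + q)/(q + 44) = (2*q)/(44 + q) = 2*q/(44 + q))
a(3)*P(5, 58) = (2*3/(44 + 3))*(58*5) = (2*3/47)*290 = (2*3*(1/47))*290 = (6/47)*290 = 1740/47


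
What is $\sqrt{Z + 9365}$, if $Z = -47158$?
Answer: $i \sqrt{37793} \approx 194.4 i$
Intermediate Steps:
$\sqrt{Z + 9365} = \sqrt{-47158 + 9365} = \sqrt{-37793} = i \sqrt{37793}$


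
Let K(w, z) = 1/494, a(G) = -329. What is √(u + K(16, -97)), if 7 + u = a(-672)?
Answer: I*√81995602/494 ≈ 18.33*I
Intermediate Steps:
u = -336 (u = -7 - 329 = -336)
K(w, z) = 1/494
√(u + K(16, -97)) = √(-336 + 1/494) = √(-165983/494) = I*√81995602/494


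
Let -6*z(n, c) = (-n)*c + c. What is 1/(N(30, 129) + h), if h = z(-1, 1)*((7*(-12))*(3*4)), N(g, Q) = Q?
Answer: 1/465 ≈ 0.0021505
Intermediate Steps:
z(n, c) = -c/6 + c*n/6 (z(n, c) = -((-n)*c + c)/6 = -(-c*n + c)/6 = -(c - c*n)/6 = -c/6 + c*n/6)
h = 336 (h = ((⅙)*1*(-1 - 1))*((7*(-12))*(3*4)) = ((⅙)*1*(-2))*(-84*12) = -⅓*(-1008) = 336)
1/(N(30, 129) + h) = 1/(129 + 336) = 1/465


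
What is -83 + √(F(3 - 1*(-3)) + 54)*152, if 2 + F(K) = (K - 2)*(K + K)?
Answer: 1437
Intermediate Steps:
F(K) = -2 + 2*K*(-2 + K) (F(K) = -2 + (K - 2)*(K + K) = -2 + (-2 + K)*(2*K) = -2 + 2*K*(-2 + K))
-83 + √(F(3 - 1*(-3)) + 54)*152 = -83 + √((-2 - 4*(3 - 1*(-3)) + 2*(3 - 1*(-3))²) + 54)*152 = -83 + √((-2 - 4*(3 + 3) + 2*(3 + 3)²) + 54)*152 = -83 + √((-2 - 4*6 + 2*6²) + 54)*152 = -83 + √((-2 - 24 + 2*36) + 54)*152 = -83 + √((-2 - 24 + 72) + 54)*152 = -83 + √(46 + 54)*152 = -83 + √100*152 = -83 + 10*152 = -83 + 1520 = 1437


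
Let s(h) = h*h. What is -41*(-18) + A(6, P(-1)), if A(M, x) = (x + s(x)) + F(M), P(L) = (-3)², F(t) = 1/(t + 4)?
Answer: 8281/10 ≈ 828.10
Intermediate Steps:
s(h) = h²
F(t) = 1/(4 + t)
P(L) = 9
A(M, x) = x + x² + 1/(4 + M) (A(M, x) = (x + x²) + 1/(4 + M) = x + x² + 1/(4 + M))
-41*(-18) + A(6, P(-1)) = -41*(-18) + (1 + 9*(1 + 9)*(4 + 6))/(4 + 6) = 738 + (1 + 9*10*10)/10 = 738 + (1 + 900)/10 = 738 + (⅒)*901 = 738 + 901/10 = 8281/10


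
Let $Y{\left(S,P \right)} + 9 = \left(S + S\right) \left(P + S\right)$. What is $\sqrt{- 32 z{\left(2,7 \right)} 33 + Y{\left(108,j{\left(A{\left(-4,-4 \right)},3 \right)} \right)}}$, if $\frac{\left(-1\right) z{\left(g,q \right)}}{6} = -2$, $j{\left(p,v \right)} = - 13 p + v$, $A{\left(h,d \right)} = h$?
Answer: $3 \sqrt{2503} \approx 150.09$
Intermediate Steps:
$j{\left(p,v \right)} = v - 13 p$
$z{\left(g,q \right)} = 12$ ($z{\left(g,q \right)} = \left(-6\right) \left(-2\right) = 12$)
$Y{\left(S,P \right)} = -9 + 2 S \left(P + S\right)$ ($Y{\left(S,P \right)} = -9 + \left(S + S\right) \left(P + S\right) = -9 + 2 S \left(P + S\right)$)
$\sqrt{- 32 z{\left(2,7 \right)} 33 + Y{\left(108,j{\left(A{\left(-4,-4 \right)},3 \right)} \right)}} = \sqrt{\left(-32\right) 12 \cdot 33 + \left(-9 + 2 \cdot 108^{2} + 2 \left(3 - -52\right) 108\right)} = \sqrt{\left(-384\right) 33 + \left(-9 + 2 \cdot 11664 + 2 \left(3 + 52\right) 108\right)} = \sqrt{-12672 + \left(-9 + 23328 + 2 \cdot 55 \cdot 108\right)} = \sqrt{-12672 + \left(-9 + 23328 + 11880\right)} = \sqrt{-12672 + 35199} = \sqrt{22527} = 3 \sqrt{2503}$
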